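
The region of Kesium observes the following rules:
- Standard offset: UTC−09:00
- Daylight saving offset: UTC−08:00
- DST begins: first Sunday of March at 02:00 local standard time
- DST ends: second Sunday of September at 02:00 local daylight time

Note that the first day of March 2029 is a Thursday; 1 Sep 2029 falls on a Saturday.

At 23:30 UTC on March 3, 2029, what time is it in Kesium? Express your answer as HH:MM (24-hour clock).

1 March 2029 is a Thursday, so the first Sunday is March 4.
1 September 2029 is a Saturday, so the first Sunday is September 2 and the second is September 9.
At the standard offset (UTC−09:00), 23:30 UTC − 9h = 14:30 Kesium standard time.
The standard-time date in Kesium, March 3, 2029, does not fall between 4 March and 9 September, so daylight saving is not in effect and Kesium is at UTC−09:00.
23:30 UTC − 9h = 14:30 local.

14:30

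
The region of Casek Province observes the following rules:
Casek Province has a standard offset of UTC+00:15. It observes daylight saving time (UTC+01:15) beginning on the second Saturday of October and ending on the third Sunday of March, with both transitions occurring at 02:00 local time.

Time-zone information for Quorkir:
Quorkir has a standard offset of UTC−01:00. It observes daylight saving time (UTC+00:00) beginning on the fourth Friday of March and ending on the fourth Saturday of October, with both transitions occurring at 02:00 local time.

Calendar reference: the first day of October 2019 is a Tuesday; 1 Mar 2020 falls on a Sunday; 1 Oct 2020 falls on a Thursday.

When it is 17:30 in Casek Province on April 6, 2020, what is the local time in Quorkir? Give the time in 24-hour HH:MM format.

17:15

1 October 2019 is a Tuesday, so the first Saturday is October 5 and the second is October 12.
1 March 2020 is a Sunday, so the first Sunday is March 1 and the third is March 15.
April 6, 2020 does not fall between 12 October 2019 and 15 March 2020, so daylight saving is not in effect and Casek Province is at UTC+00:15.
17:30 Casek Province − 0h15m = 17:15 UTC.
1 March 2020 is a Sunday, so the first Friday is March 6 and the fourth is March 27.
1 October 2020 is a Thursday, so the first Saturday is October 3 and the fourth is October 24.
At the standard offset (UTC−01:00), 17:15 UTC − 1h = 16:15 Quorkir standard time.
Daylight saving runs 27 March – 24 October; the standard-time date in Quorkir, April 6, 2020, is inside that window, so Quorkir is at UTC+00:00.
17:15 UTC + 0h = 17:15 Quorkir.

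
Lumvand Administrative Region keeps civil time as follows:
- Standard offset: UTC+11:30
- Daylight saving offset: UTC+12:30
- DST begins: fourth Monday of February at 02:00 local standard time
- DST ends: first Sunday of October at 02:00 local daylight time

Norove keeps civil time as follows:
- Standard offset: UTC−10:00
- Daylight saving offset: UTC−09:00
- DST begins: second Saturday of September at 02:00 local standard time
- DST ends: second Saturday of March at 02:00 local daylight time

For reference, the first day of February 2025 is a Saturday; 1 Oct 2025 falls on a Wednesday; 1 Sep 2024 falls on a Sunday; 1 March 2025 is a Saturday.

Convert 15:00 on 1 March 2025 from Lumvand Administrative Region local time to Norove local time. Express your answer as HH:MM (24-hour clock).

17:30

1 February 2025 is a Saturday, so the first Monday is February 3 and the fourth is February 24.
1 October 2025 is a Wednesday, so the first Sunday is October 5.
1 March 2025 falls between 24 February and 5 October, so daylight saving is in effect and Lumvand Administrative Region is at UTC+12:30.
15:00 Lumvand Administrative Region − 12h30m = 02:30 UTC.
1 September 2024 is a Sunday, so the first Saturday is September 7 and the second is September 14.
1 March 2025 is a Saturday, so the first Saturday is March 1 and the second is March 8.
At the standard offset (UTC−10:00), 02:30 UTC − 10h = 16:30 Norove standard time (rolling into the previous day, 28 February 2025).
The standard-time date in Norove, 28 February 2025, lies within the daylight-saving period (14 September 2024 – 8 March 2025), so Norove is on daylight time, UTC−09:00.
02:30 UTC − 9h = 17:30 Norove (rolling into the previous day, 28 February 2025).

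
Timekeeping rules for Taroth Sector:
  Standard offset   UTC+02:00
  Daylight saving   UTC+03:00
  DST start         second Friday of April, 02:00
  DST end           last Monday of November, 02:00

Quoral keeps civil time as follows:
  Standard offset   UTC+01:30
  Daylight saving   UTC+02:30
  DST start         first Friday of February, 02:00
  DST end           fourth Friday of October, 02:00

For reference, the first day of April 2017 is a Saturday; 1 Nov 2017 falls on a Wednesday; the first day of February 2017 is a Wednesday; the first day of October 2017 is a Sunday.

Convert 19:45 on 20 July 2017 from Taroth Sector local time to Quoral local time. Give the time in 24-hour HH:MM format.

1 April 2017 is a Saturday, so the first Friday is April 7 and the second is April 14.
1 November 2017 is a Wednesday, so Mondays fall on 6, 13, 20, 27; the last is November 27.
Daylight saving runs 14 April – 27 November; 20 July 2017 is inside that window, so Taroth Sector is at UTC+03:00.
19:45 Taroth Sector − 3h = 16:45 UTC.
1 February 2017 is a Wednesday, so the first Friday is February 3.
1 October 2017 is a Sunday, so the first Friday is October 6 and the fourth is October 27.
At the standard offset (UTC+01:30), 16:45 UTC + 1h30m = 18:15 Quoral standard time.
The standard-time date in Quoral, 20 July 2017, lies within the daylight-saving period (3 February – 27 October), so Quoral is on daylight time, UTC+02:30.
16:45 UTC + 2h30m = 19:15 Quoral.

19:15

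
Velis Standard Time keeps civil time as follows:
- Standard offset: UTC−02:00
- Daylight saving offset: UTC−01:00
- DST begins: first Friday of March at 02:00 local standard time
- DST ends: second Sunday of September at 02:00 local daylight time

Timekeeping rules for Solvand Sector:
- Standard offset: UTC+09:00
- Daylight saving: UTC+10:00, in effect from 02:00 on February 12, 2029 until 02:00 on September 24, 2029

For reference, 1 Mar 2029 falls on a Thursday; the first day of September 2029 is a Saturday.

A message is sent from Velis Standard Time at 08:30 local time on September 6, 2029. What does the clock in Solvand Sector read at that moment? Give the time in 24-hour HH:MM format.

1 March 2029 is a Thursday, so the first Friday is March 2.
1 September 2029 is a Saturday, so the first Sunday is September 2 and the second is September 9.
September 6, 2029 lies within the daylight-saving period (2 March – 9 September), so Velis Standard Time is on daylight time, UTC−01:00.
08:30 Velis Standard Time + 1h = 09:30 UTC.
At the standard offset (UTC+09:00), 09:30 UTC + 9h = 18:30 Solvand Sector standard time.
The standard-time date in Solvand Sector, September 6, 2029, lies within the daylight-saving period (12 February – 24 September), so Solvand Sector is on daylight time, UTC+10:00.
09:30 UTC + 10h = 19:30 Solvand Sector.

19:30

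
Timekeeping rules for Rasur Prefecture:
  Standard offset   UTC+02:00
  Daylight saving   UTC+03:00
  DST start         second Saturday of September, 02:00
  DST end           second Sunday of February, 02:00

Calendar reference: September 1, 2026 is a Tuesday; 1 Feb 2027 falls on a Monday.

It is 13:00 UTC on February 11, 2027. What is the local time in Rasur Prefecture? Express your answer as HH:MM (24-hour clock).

16:00

1 September 2026 is a Tuesday, so the first Saturday is September 5 and the second is September 12.
1 February 2027 is a Monday, so the first Sunday is February 7 and the second is February 14.
At the standard offset (UTC+02:00), 13:00 UTC + 2h = 15:00 Rasur Prefecture standard time.
Daylight saving runs 12 September 2026 – 14 February 2027; the standard-time date in Rasur Prefecture, February 11, 2027, is inside that window, so Rasur Prefecture is at UTC+03:00.
13:00 UTC + 3h = 16:00 local.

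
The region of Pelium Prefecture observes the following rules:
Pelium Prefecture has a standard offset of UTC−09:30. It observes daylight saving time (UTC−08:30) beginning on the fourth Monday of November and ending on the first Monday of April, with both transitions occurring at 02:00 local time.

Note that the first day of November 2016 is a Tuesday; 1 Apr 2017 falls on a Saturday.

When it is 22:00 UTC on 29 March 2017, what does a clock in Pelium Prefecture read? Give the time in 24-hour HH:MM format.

13:30

1 November 2016 is a Tuesday, so the first Monday is November 7 and the fourth is November 28.
1 April 2017 is a Saturday, so the first Monday is April 3.
At the standard offset (UTC−09:30), 22:00 UTC − 9h30m = 12:30 Pelium Prefecture standard time.
Daylight saving runs 28 November 2016 – 3 April 2017; the standard-time date in Pelium Prefecture, 29 March 2017, is inside that window, so Pelium Prefecture is at UTC−08:30.
22:00 UTC − 8h30m = 13:30 local.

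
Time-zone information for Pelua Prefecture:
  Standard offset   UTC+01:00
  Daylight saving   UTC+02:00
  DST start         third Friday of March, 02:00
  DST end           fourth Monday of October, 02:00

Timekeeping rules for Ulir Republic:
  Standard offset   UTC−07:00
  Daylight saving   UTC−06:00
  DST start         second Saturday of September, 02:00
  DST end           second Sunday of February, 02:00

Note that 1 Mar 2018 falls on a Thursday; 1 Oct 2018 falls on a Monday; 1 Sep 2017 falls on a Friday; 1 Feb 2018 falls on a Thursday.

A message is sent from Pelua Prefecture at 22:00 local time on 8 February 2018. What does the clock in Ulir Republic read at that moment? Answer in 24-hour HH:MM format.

1 March 2018 is a Thursday, so the first Friday is March 2 and the third is March 16.
1 October 2018 is a Monday, so the first Monday is October 1 and the fourth is October 22.
8 February 2018 is outside the daylight-saving period (16 March – 22 October), so Pelua Prefecture is on standard time, UTC+01:00.
22:00 Pelua Prefecture − 1h = 21:00 UTC.
1 September 2017 is a Friday, so the first Saturday is September 2 and the second is September 9.
1 February 2018 is a Thursday, so the first Sunday is February 4 and the second is February 11.
At the standard offset (UTC−07:00), 21:00 UTC − 7h = 14:00 Ulir Republic standard time.
The standard-time date in Ulir Republic, 8 February 2018, lies within the daylight-saving period (9 September 2017 – 11 February 2018), so Ulir Republic is on daylight time, UTC−06:00.
21:00 UTC − 6h = 15:00 Ulir Republic.

15:00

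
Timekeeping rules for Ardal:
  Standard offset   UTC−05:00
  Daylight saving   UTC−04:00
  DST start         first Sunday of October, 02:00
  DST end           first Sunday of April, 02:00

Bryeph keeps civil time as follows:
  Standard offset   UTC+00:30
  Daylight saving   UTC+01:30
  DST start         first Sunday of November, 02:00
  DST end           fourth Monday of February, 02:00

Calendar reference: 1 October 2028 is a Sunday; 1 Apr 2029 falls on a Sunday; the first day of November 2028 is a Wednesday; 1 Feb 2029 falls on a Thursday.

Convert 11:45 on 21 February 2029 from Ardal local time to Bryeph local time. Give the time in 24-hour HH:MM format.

17:15

1 October 2028 is a Sunday, so the first Sunday is October 1.
1 April 2029 is a Sunday, so the first Sunday is April 1.
Daylight saving runs 1 October 2028 – 1 April 2029; 21 February 2029 is inside that window, so Ardal is at UTC−04:00.
11:45 Ardal + 4h = 15:45 UTC.
1 November 2028 is a Wednesday, so the first Sunday is November 5.
1 February 2029 is a Thursday, so the first Monday is February 5 and the fourth is February 26.
At the standard offset (UTC+00:30), 15:45 UTC + 0h30m = 16:15 Bryeph standard time.
The standard-time date in Bryeph, 21 February 2029, lies within the daylight-saving period (5 November 2028 – 26 February 2029), so Bryeph is on daylight time, UTC+01:30.
15:45 UTC + 1h30m = 17:15 Bryeph.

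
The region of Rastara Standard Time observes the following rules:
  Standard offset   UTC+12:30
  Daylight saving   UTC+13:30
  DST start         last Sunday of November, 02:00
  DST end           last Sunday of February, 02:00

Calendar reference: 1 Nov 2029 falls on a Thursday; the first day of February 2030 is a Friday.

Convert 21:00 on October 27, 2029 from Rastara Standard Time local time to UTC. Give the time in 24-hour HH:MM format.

08:30

1 November 2029 is a Thursday, so Sundays fall on 4, 11, 18, 25; the last is November 25.
1 February 2030 is a Friday, so Sundays fall on 3, 10, 17, 24; the last is February 24.
Daylight saving runs 25 November 2029 – 24 February 2030; October 27, 2029 is outside that window, so Rastara Standard Time is on standard time at UTC+12:30.
21:00 local − 12h30m = 08:30 UTC.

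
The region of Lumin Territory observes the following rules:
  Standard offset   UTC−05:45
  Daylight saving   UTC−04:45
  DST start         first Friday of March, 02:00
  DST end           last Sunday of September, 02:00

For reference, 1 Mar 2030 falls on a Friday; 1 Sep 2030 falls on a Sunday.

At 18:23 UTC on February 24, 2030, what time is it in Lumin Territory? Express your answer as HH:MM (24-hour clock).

12:38

1 March 2030 is a Friday, so the first Friday is March 1.
1 September 2030 is a Sunday, so Sundays fall on 1, 8, 15, 22, 29; the last is September 29.
At the standard offset (UTC−05:45), 18:23 UTC − 5h45m = 12:38 Lumin Territory standard time.
The standard-time date in Lumin Territory, February 24, 2030, is outside the daylight-saving period (1 March – 29 September), so Lumin Territory is on standard time, UTC−05:45.
18:23 UTC − 5h45m = 12:38 local.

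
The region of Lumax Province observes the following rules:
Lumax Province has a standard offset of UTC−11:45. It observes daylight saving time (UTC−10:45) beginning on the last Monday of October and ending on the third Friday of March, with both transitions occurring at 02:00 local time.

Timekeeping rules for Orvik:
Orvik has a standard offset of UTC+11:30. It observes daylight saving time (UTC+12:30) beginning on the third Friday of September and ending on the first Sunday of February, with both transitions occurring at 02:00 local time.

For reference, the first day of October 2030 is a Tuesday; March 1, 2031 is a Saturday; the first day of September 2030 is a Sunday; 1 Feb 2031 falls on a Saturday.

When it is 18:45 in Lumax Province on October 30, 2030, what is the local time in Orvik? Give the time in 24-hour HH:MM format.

18:00

1 October 2030 is a Tuesday, so Mondays fall on 7, 14, 21, 28; the last is October 28.
1 March 2031 is a Saturday, so the first Friday is March 7 and the third is March 21.
October 30, 2030 lies within the daylight-saving period (28 October 2030 – 21 March 2031), so Lumax Province is on daylight time, UTC−10:45.
18:45 Lumax Province + 10h45m = 05:30 UTC (rolling into the next day, 31 October 2030).
1 September 2030 is a Sunday, so the first Friday is September 6 and the third is September 20.
1 February 2031 is a Saturday, so the first Sunday is February 2.
At the standard offset (UTC+11:30), 05:30 UTC + 11h30m = 17:00 Orvik standard time.
The standard-time date in Orvik, October 31, 2030, lies within the daylight-saving period (20 September 2030 – 2 February 2031), so Orvik is on daylight time, UTC+12:30.
05:30 UTC + 12h30m = 18:00 Orvik.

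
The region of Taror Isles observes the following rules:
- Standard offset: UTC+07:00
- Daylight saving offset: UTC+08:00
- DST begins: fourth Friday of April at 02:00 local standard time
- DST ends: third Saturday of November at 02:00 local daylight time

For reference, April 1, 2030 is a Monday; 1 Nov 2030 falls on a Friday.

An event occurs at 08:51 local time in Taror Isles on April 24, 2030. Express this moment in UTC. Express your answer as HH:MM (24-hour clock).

1 April 2030 is a Monday, so the first Friday is April 5 and the fourth is April 26.
1 November 2030 is a Friday, so the first Saturday is November 2 and the third is November 16.
Daylight saving runs 26 April – 16 November; April 24, 2030 is outside that window, so Taror Isles is on standard time at UTC+07:00.
08:51 local − 7h = 01:51 UTC.

01:51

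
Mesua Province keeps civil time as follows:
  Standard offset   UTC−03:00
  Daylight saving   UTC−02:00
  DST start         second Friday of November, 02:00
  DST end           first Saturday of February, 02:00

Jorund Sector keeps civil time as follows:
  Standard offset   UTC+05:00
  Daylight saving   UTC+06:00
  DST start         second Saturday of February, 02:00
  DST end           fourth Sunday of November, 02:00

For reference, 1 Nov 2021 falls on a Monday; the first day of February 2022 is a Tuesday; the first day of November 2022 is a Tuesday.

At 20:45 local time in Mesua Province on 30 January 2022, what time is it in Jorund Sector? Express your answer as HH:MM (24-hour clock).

1 November 2021 is a Monday, so the first Friday is November 5 and the second is November 12.
1 February 2022 is a Tuesday, so the first Saturday is February 5.
30 January 2022 falls between 12 November 2021 and 5 February 2022, so daylight saving is in effect and Mesua Province is at UTC−02:00.
20:45 Mesua Province + 2h = 22:45 UTC.
1 February 2022 is a Tuesday, so the first Saturday is February 5 and the second is February 12.
1 November 2022 is a Tuesday, so the first Sunday is November 6 and the fourth is November 27.
At the standard offset (UTC+05:00), 22:45 UTC + 5h = 03:45 Jorund Sector standard time (rolling into the next day, 31 January 2022).
The standard-time date in Jorund Sector, 31 January 2022, is outside the daylight-saving period (12 February – 27 November), so Jorund Sector is on standard time, UTC+05:00.
22:45 UTC + 5h = 03:45 Jorund Sector (rolling into the next day, 31 January 2022).

03:45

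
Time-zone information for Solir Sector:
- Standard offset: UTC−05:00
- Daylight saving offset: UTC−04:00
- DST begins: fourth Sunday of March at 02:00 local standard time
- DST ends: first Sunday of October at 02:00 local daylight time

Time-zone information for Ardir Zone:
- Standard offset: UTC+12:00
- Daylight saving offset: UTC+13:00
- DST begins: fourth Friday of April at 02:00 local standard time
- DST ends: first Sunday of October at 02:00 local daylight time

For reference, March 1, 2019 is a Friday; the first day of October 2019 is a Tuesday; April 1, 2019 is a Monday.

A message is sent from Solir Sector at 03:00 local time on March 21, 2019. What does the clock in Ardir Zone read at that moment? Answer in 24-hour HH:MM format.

1 March 2019 is a Friday, so the first Sunday is March 3 and the fourth is March 24.
1 October 2019 is a Tuesday, so the first Sunday is October 6.
Daylight saving runs 24 March – 6 October; March 21, 2019 is outside that window, so Solir Sector is on standard time at UTC−05:00.
03:00 Solir Sector + 5h = 08:00 UTC.
1 April 2019 is a Monday, so the first Friday is April 5 and the fourth is April 26.
1 October 2019 is a Tuesday, so the first Sunday is October 6.
At the standard offset (UTC+12:00), 08:00 UTC + 12h = 20:00 Ardir Zone standard time.
The standard-time date in Ardir Zone, March 21, 2019, is outside the daylight-saving period (26 April – 6 October), so Ardir Zone is on standard time, UTC+12:00.
08:00 UTC + 12h = 20:00 Ardir Zone.

20:00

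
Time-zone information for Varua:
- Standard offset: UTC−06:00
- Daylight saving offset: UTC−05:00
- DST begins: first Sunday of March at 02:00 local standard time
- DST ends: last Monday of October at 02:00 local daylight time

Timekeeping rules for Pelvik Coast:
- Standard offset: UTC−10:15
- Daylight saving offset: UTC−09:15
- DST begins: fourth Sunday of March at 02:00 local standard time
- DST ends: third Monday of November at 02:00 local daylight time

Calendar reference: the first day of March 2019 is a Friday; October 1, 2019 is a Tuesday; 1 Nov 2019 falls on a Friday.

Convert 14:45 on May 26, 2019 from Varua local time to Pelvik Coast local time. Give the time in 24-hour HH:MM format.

10:30

1 March 2019 is a Friday, so the first Sunday is March 3.
1 October 2019 is a Tuesday, so Mondays fall on 7, 14, 21, 28; the last is October 28.
May 26, 2019 lies within the daylight-saving period (3 March – 28 October), so Varua is on daylight time, UTC−05:00.
14:45 Varua + 5h = 19:45 UTC.
1 March 2019 is a Friday, so the first Sunday is March 3 and the fourth is March 24.
1 November 2019 is a Friday, so the first Monday is November 4 and the third is November 18.
At the standard offset (UTC−10:15), 19:45 UTC − 10h15m = 09:30 Pelvik Coast standard time.
Daylight saving runs 24 March – 18 November; the standard-time date in Pelvik Coast, May 26, 2019, is inside that window, so Pelvik Coast is at UTC−09:15.
19:45 UTC − 9h15m = 10:30 Pelvik Coast.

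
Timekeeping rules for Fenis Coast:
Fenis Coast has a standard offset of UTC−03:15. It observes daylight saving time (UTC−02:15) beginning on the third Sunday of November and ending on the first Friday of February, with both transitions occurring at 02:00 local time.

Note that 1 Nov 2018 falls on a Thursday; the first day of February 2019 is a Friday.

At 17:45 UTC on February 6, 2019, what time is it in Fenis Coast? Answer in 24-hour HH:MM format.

14:30

1 November 2018 is a Thursday, so the first Sunday is November 4 and the third is November 18.
1 February 2019 is a Friday, so the first Friday is February 1.
At the standard offset (UTC−03:15), 17:45 UTC − 3h15m = 14:30 Fenis Coast standard time.
The standard-time date in Fenis Coast, February 6, 2019, is outside the daylight-saving period (18 November 2018 – 1 February 2019), so Fenis Coast is on standard time, UTC−03:15.
17:45 UTC − 3h15m = 14:30 local.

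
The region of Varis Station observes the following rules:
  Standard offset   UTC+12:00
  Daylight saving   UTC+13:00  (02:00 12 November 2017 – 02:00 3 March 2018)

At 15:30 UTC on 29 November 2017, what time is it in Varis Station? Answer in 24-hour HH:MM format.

At the standard offset (UTC+12:00), 15:30 UTC + 12h = 03:30 Varis Station standard time (rolling into the next day, 30 November 2017).
Daylight saving runs 12 November 2017 – 3 March 2018; the standard-time date in Varis Station, 30 November 2017, is inside that window, so Varis Station is at UTC+13:00.
15:30 UTC + 13h = 04:30 local (rolling into the next day, 30 November 2017).

04:30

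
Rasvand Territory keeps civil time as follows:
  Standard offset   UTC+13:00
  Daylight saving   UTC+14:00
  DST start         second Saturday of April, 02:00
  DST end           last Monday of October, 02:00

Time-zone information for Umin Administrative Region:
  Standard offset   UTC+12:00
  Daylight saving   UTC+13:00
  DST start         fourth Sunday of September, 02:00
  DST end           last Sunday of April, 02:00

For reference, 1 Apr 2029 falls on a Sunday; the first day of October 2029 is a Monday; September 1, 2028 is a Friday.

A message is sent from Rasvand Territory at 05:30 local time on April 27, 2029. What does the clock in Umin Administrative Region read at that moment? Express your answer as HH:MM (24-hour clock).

1 April 2029 is a Sunday, so the first Saturday is April 7 and the second is April 14.
1 October 2029 is a Monday, so Mondays fall on 1, 8, 15, 22, 29; the last is October 29.
April 27, 2029 lies within the daylight-saving period (14 April – 29 October), so Rasvand Territory is on daylight time, UTC+14:00.
05:30 Rasvand Territory − 14h = 15:30 UTC (rolling into the previous day, 26 April 2029).
1 September 2028 is a Friday, so the first Sunday is September 3 and the fourth is September 24.
1 April 2029 is a Sunday, so Sundays fall on 1, 8, 15, 22, 29; the last is April 29.
At the standard offset (UTC+12:00), 15:30 UTC + 12h = 03:30 Umin Administrative Region standard time (rolling into the next day, 27 April 2029).
The standard-time date in Umin Administrative Region, April 27, 2029, falls between 24 September 2028 and 29 April 2029, so daylight saving is in effect and Umin Administrative Region is at UTC+13:00.
15:30 UTC + 13h = 04:30 Umin Administrative Region (rolling into the next day, 27 April 2029).

04:30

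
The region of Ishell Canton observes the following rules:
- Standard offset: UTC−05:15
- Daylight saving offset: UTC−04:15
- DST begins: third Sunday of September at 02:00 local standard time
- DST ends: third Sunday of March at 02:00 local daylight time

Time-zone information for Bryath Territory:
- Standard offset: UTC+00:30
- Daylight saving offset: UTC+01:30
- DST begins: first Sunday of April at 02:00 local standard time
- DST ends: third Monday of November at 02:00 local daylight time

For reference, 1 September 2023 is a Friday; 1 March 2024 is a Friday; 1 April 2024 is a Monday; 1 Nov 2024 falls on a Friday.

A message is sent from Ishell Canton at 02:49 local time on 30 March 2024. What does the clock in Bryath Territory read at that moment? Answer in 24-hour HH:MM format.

1 September 2023 is a Friday, so the first Sunday is September 3 and the third is September 17.
1 March 2024 is a Friday, so the first Sunday is March 3 and the third is March 17.
30 March 2024 is outside the daylight-saving period (17 September 2023 – 17 March 2024), so Ishell Canton is on standard time, UTC−05:15.
02:49 Ishell Canton + 5h15m = 08:04 UTC.
1 April 2024 is a Monday, so the first Sunday is April 7.
1 November 2024 is a Friday, so the first Monday is November 4 and the third is November 18.
At the standard offset (UTC+00:30), 08:04 UTC + 0h30m = 08:34 Bryath Territory standard time.
The standard-time date in Bryath Territory, 30 March 2024, is outside the daylight-saving period (7 April – 18 November), so Bryath Territory is on standard time, UTC+00:30.
08:04 UTC + 0h30m = 08:34 Bryath Territory.

08:34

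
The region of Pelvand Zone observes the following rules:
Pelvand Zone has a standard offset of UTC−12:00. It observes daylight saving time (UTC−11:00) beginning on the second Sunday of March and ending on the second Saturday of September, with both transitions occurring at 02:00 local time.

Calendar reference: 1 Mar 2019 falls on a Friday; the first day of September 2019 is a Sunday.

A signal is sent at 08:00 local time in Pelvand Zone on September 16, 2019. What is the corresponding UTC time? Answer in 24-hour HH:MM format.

1 March 2019 is a Friday, so the first Sunday is March 3 and the second is March 10.
1 September 2019 is a Sunday, so the first Saturday is September 7 and the second is September 14.
Daylight saving runs 10 March – 14 September; September 16, 2019 is outside that window, so Pelvand Zone is on standard time at UTC−12:00.
08:00 local + 12h = 20:00 UTC.

20:00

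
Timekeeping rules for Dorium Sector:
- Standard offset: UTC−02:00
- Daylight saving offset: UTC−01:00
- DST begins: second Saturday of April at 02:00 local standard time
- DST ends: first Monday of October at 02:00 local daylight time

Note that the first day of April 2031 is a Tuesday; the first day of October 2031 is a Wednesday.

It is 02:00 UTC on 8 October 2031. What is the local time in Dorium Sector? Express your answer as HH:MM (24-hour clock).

00:00

1 April 2031 is a Tuesday, so the first Saturday is April 5 and the second is April 12.
1 October 2031 is a Wednesday, so the first Monday is October 6.
At the standard offset (UTC−02:00), 02:00 UTC − 2h = 00:00 Dorium Sector standard time.
Daylight saving runs 12 April – 6 October; the standard-time date in Dorium Sector, 8 October 2031, is outside that window, so Dorium Sector is on standard time at UTC−02:00.
02:00 UTC − 2h = 00:00 local.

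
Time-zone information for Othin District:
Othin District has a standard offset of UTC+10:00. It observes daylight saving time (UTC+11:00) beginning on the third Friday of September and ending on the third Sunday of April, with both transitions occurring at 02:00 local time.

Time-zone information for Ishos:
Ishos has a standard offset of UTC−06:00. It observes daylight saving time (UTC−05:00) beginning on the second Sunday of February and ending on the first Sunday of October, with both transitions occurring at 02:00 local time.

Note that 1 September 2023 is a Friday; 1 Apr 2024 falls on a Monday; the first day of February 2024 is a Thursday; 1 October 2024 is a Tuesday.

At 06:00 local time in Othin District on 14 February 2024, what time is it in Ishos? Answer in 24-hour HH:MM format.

1 September 2023 is a Friday, so the first Friday is September 1 and the third is September 15.
1 April 2024 is a Monday, so the first Sunday is April 7 and the third is April 21.
14 February 2024 lies within the daylight-saving period (15 September 2023 – 21 April 2024), so Othin District is on daylight time, UTC+11:00.
06:00 Othin District − 11h = 19:00 UTC (rolling into the previous day, 13 February 2024).
1 February 2024 is a Thursday, so the first Sunday is February 4 and the second is February 11.
1 October 2024 is a Tuesday, so the first Sunday is October 6.
At the standard offset (UTC−06:00), 19:00 UTC − 6h = 13:00 Ishos standard time.
Daylight saving runs 11 February – 6 October; the standard-time date in Ishos, 13 February 2024, is inside that window, so Ishos is at UTC−05:00.
19:00 UTC − 5h = 14:00 Ishos.

14:00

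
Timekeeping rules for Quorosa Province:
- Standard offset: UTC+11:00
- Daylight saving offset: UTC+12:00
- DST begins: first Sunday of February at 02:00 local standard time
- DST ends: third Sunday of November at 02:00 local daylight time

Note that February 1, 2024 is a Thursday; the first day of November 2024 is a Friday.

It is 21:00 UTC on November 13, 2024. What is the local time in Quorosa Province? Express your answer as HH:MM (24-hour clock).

09:00

1 February 2024 is a Thursday, so the first Sunday is February 4.
1 November 2024 is a Friday, so the first Sunday is November 3 and the third is November 17.
At the standard offset (UTC+11:00), 21:00 UTC + 11h = 08:00 Quorosa Province standard time (rolling into the next day, 14 November 2024).
Daylight saving runs 4 February – 17 November; the standard-time date in Quorosa Province, November 14, 2024, is inside that window, so Quorosa Province is at UTC+12:00.
21:00 UTC + 12h = 09:00 local (rolling into the next day, 14 November 2024).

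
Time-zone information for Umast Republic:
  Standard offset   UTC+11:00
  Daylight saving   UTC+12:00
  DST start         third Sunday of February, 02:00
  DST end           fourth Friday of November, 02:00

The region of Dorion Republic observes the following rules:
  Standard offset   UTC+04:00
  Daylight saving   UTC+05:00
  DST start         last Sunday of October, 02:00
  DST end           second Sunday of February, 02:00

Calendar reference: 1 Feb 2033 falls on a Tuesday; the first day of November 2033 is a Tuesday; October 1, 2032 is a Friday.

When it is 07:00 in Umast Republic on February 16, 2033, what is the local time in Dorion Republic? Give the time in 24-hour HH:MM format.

00:00

1 February 2033 is a Tuesday, so the first Sunday is February 6 and the third is February 20.
1 November 2033 is a Tuesday, so the first Friday is November 4 and the fourth is November 25.
February 16, 2033 is outside the daylight-saving period (20 February – 25 November), so Umast Republic is on standard time, UTC+11:00.
07:00 Umast Republic − 11h = 20:00 UTC (rolling into the previous day, 15 February 2033).
1 October 2032 is a Friday, so Sundays fall on 3, 10, 17, 24, 31; the last is October 31.
1 February 2033 is a Tuesday, so the first Sunday is February 6 and the second is February 13.
At the standard offset (UTC+04:00), 20:00 UTC + 4h = 00:00 Dorion Republic standard time (rolling into the next day, 16 February 2033).
Daylight saving runs 31 October 2032 – 13 February 2033; the standard-time date in Dorion Republic, February 16, 2033, is outside that window, so Dorion Republic is on standard time at UTC+04:00.
20:00 UTC + 4h = 00:00 Dorion Republic (rolling into the next day, 16 February 2033).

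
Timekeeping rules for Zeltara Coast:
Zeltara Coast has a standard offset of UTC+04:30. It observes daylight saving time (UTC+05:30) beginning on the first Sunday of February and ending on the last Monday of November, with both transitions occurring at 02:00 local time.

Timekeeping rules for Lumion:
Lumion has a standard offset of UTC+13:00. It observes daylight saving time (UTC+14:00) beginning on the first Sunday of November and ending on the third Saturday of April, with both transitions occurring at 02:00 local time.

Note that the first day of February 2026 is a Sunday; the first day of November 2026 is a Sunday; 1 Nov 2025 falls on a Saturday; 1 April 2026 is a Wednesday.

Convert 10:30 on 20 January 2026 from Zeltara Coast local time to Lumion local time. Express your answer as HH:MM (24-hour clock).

20:00

1 February 2026 is a Sunday, so the first Sunday is February 1.
1 November 2026 is a Sunday, so Mondays fall on 2, 9, 16, 23, 30; the last is November 30.
20 January 2026 does not fall between 1 February and 30 November, so daylight saving is not in effect and Zeltara Coast is at UTC+04:30.
10:30 Zeltara Coast − 4h30m = 06:00 UTC.
1 November 2025 is a Saturday, so the first Sunday is November 2.
1 April 2026 is a Wednesday, so the first Saturday is April 4 and the third is April 18.
At the standard offset (UTC+13:00), 06:00 UTC + 13h = 19:00 Lumion standard time.
The standard-time date in Lumion, 20 January 2026, lies within the daylight-saving period (2 November 2025 – 18 April 2026), so Lumion is on daylight time, UTC+14:00.
06:00 UTC + 14h = 20:00 Lumion.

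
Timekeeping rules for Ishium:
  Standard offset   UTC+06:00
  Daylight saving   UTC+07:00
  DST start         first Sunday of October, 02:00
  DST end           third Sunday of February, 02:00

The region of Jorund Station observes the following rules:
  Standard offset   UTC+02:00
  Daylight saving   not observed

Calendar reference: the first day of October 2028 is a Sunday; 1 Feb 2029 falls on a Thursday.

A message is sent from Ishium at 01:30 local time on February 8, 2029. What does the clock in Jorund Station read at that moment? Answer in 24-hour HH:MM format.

1 October 2028 is a Sunday, so the first Sunday is October 1.
1 February 2029 is a Thursday, so the first Sunday is February 4 and the third is February 18.
February 8, 2029 lies within the daylight-saving period (1 October 2028 – 18 February 2029), so Ishium is on daylight time, UTC+07:00.
01:30 Ishium − 7h = 18:30 UTC (rolling into the previous day, 7 February 2029).
Jorund Station has no daylight saving, so its offset is UTC+02:00 year-round.
18:30 UTC + 2h = 20:30 Jorund Station.

20:30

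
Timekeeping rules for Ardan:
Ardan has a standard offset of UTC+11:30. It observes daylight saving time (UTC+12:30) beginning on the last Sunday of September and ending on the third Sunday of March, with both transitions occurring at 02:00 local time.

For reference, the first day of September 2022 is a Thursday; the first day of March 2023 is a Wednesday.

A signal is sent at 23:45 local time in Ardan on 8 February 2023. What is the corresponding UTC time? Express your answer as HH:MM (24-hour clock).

1 September 2022 is a Thursday, so Sundays fall on 4, 11, 18, 25; the last is September 25.
1 March 2023 is a Wednesday, so the first Sunday is March 5 and the third is March 19.
8 February 2023 falls between 25 September 2022 and 19 March 2023, so daylight saving is in effect and Ardan is at UTC+12:30.
23:45 local − 12h30m = 11:15 UTC.

11:15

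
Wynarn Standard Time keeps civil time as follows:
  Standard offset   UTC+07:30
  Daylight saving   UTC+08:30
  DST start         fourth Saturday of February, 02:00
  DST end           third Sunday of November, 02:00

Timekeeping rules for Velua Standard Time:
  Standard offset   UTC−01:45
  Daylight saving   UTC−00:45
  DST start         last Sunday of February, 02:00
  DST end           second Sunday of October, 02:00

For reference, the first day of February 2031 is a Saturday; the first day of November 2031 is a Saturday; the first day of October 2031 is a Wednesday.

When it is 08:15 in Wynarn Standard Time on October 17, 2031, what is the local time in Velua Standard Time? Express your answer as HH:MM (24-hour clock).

22:00

1 February 2031 is a Saturday, so the first Saturday is February 1 and the fourth is February 22.
1 November 2031 is a Saturday, so the first Sunday is November 2 and the third is November 16.
October 17, 2031 falls between 22 February and 16 November, so daylight saving is in effect and Wynarn Standard Time is at UTC+08:30.
08:15 Wynarn Standard Time − 8h30m = 23:45 UTC (rolling into the previous day, 16 October 2031).
1 February 2031 is a Saturday, so Sundays fall on 2, 9, 16, 23; the last is February 23.
1 October 2031 is a Wednesday, so the first Sunday is October 5 and the second is October 12.
At the standard offset (UTC−01:45), 23:45 UTC − 1h45m = 22:00 Velua Standard Time standard time.
The standard-time date in Velua Standard Time, October 16, 2031, does not fall between 23 February and 12 October, so daylight saving is not in effect and Velua Standard Time is at UTC−01:45.
23:45 UTC − 1h45m = 22:00 Velua Standard Time.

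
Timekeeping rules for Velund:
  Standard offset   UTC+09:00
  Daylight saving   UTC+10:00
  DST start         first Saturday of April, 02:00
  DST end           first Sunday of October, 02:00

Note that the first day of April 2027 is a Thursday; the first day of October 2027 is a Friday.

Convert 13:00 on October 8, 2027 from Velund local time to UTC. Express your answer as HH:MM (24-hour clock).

04:00

1 April 2027 is a Thursday, so the first Saturday is April 3.
1 October 2027 is a Friday, so the first Sunday is October 3.
Daylight saving runs 3 April – 3 October; October 8, 2027 is outside that window, so Velund is on standard time at UTC+09:00.
13:00 local − 9h = 04:00 UTC.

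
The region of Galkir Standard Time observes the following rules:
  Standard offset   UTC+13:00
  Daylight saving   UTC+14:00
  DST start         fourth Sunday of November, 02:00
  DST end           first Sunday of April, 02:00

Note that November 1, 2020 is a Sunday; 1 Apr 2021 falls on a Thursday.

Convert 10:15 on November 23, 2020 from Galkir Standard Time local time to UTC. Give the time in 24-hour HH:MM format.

1 November 2020 is a Sunday, so the first Sunday is November 1 and the fourth is November 22.
1 April 2021 is a Thursday, so the first Sunday is April 4.
November 23, 2020 lies within the daylight-saving period (22 November 2020 – 4 April 2021), so Galkir Standard Time is on daylight time, UTC+14:00.
10:15 local − 14h = 20:15 UTC (rolling into the previous day, 22 November 2020).

20:15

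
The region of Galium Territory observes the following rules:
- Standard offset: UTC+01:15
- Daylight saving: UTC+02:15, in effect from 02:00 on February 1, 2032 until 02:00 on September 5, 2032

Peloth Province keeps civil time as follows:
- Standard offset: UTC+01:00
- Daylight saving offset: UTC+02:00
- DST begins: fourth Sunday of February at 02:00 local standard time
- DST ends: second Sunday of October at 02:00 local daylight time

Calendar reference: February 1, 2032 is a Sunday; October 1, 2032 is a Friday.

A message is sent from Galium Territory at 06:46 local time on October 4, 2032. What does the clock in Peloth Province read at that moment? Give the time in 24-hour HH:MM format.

07:31

October 4, 2032 is outside the daylight-saving period (1 February – 5 September), so Galium Territory is on standard time, UTC+01:15.
06:46 Galium Territory − 1h15m = 05:31 UTC.
1 February 2032 is a Sunday, so the first Sunday is February 1 and the fourth is February 22.
1 October 2032 is a Friday, so the first Sunday is October 3 and the second is October 10.
At the standard offset (UTC+01:00), 05:31 UTC + 1h = 06:31 Peloth Province standard time.
The standard-time date in Peloth Province, October 4, 2032, falls between 22 February and 10 October, so daylight saving is in effect and Peloth Province is at UTC+02:00.
05:31 UTC + 2h = 07:31 Peloth Province.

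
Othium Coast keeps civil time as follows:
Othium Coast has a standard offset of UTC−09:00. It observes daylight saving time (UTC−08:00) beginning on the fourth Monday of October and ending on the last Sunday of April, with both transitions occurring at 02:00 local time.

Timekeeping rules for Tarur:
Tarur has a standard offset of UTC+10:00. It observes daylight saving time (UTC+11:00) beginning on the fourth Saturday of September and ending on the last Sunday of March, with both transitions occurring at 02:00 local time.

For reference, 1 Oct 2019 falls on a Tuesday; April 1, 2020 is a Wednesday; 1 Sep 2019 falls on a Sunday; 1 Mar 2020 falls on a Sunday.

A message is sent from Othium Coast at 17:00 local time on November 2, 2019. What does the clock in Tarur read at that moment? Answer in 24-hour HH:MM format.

1 October 2019 is a Tuesday, so the first Monday is October 7 and the fourth is October 28.
1 April 2020 is a Wednesday, so Sundays fall on 5, 12, 19, 26; the last is April 26.
November 2, 2019 lies within the daylight-saving period (28 October 2019 – 26 April 2020), so Othium Coast is on daylight time, UTC−08:00.
17:00 Othium Coast + 8h = 01:00 UTC (rolling into the next day, 3 November 2019).
1 September 2019 is a Sunday, so the first Saturday is September 7 and the fourth is September 28.
1 March 2020 is a Sunday, so Sundays fall on 1, 8, 15, 22, 29; the last is March 29.
At the standard offset (UTC+10:00), 01:00 UTC + 10h = 11:00 Tarur standard time.
The standard-time date in Tarur, November 3, 2019, falls between 28 September 2019 and 29 March 2020, so daylight saving is in effect and Tarur is at UTC+11:00.
01:00 UTC + 11h = 12:00 Tarur.

12:00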